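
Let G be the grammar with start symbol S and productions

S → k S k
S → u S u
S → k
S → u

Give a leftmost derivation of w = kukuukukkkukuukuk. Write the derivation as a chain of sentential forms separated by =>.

S => kSk   [S → k S k]
kSk => kuSuk   [S → u S u]
kuSuk => kukSkuk   [S → k S k]
kukSkuk => kukuSukuk   [S → u S u]
kukuSukuk => kukuuSuukuk   [S → u S u]
kukuuSuukuk => kukuukSkuukuk   [S → k S k]
kukuukSkuukuk => kukuukuSukuukuk   [S → u S u]
kukuukuSukuukuk => kukuukukSkukuukuk   [S → k S k]
kukuukukSkukuukuk => kukuukukkkukuukuk   [S → k]

S => kSk => kuSuk => kukSkuk => kukuSukuk => kukuuSuukuk => kukuukSkuukuk => kukuukuSukuukuk => kukuukukSkukuukuk => kukuukukkkukuukuk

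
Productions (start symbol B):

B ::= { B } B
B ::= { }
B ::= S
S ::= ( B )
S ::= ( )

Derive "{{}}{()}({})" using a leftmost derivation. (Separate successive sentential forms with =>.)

B => {B}B   [B ::= { B } B]
{B}B => {{}}B   [B ::= { }]
{{}}B => {{}}{B}B   [B ::= { B } B]
{{}}{B}B => {{}}{S}B   [B ::= S]
{{}}{S}B => {{}}{()}B   [S ::= ( )]
{{}}{()}B => {{}}{()}S   [B ::= S]
{{}}{()}S => {{}}{()}(B)   [S ::= ( B )]
{{}}{()}(B) => {{}}{()}({})   [B ::= { }]

B => {B}B => {{}}B => {{}}{B}B => {{}}{S}B => {{}}{()}B => {{}}{()}S => {{}}{()}(B) => {{}}{()}({})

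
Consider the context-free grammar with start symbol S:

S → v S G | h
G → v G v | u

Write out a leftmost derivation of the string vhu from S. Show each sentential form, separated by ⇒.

S ⇒ vSG ⇒ vhG ⇒ vhu

S ⇒ vSG   [S → v S G]
vSG ⇒ vhG   [S → h]
vhG ⇒ vhu   [G → u]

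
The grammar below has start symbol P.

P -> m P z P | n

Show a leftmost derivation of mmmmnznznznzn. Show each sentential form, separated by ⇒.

P ⇒ mPzP ⇒ mmPzPzP ⇒ mmmPzPzPzP ⇒ mmmmPzPzPzPzP ⇒ mmmmnzPzPzPzP ⇒ mmmmnznzPzPzP ⇒ mmmmnznznzPzP ⇒ mmmmnznznznzP ⇒ mmmmnznznznzn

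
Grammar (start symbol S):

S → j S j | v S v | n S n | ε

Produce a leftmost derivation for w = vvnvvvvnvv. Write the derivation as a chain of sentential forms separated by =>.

S => vSv   [S → v S v]
vSv => vvSvv   [S → v S v]
vvSvv => vvnSnvv   [S → n S n]
vvnSnvv => vvnvSvnvv   [S → v S v]
vvnvSvnvv => vvnvvSvvnvv   [S → v S v]
vvnvvSvvnvv => vvnvvvvnvv   [S → ε]

S => vSv => vvSvv => vvnSnvv => vvnvSvnvv => vvnvvSvvnvv => vvnvvvvnvv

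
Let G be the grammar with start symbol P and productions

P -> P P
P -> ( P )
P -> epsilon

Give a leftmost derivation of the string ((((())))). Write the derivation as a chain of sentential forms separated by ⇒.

P ⇒ (P)   [P -> ( P )]
(P) ⇒ (PP)   [P -> P P]
(PP) ⇒ ((P)P)   [P -> ( P )]
((P)P) ⇒ (((P))P)   [P -> ( P )]
(((P))P) ⇒ ((((P)))P)   [P -> ( P )]
((((P)))P) ⇒ ((((PP)))P)   [P -> P P]
((((PP)))P) ⇒ ((((PPP)))P)   [P -> P P]
((((PPP)))P) ⇒ (((((P)PP)))P)   [P -> ( P )]
(((((P)PP)))P) ⇒ ((((()PP)))P)   [P -> epsilon]
((((()PP)))P) ⇒ ((((()P)))P)   [P -> epsilon]
((((()P)))P) ⇒ ((((())))P)   [P -> epsilon]
((((())))P) ⇒ ((((()))))   [P -> epsilon]

P ⇒ (P) ⇒ (PP) ⇒ ((P)P) ⇒ (((P))P) ⇒ ((((P)))P) ⇒ ((((PP)))P) ⇒ ((((PPP)))P) ⇒ (((((P)PP)))P) ⇒ ((((()PP)))P) ⇒ ((((()P)))P) ⇒ ((((())))P) ⇒ ((((()))))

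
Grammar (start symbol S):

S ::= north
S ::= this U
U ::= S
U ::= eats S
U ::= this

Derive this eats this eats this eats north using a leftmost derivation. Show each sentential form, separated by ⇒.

S ⇒ this U ⇒ this eats S ⇒ this eats this U ⇒ this eats this eats S ⇒ this eats this eats this U ⇒ this eats this eats this eats S ⇒ this eats this eats this eats north

S ⇒ this U   [S ::= this U]
this U ⇒ this eats S   [U ::= eats S]
this eats S ⇒ this eats this U   [S ::= this U]
this eats this U ⇒ this eats this eats S   [U ::= eats S]
this eats this eats S ⇒ this eats this eats this U   [S ::= this U]
this eats this eats this U ⇒ this eats this eats this eats S   [U ::= eats S]
this eats this eats this eats S ⇒ this eats this eats this eats north   [S ::= north]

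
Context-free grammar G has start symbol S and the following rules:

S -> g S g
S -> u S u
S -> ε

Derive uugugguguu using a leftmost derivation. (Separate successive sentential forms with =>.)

S => uSu => uuSuu => uugSguu => uuguSuguu => uugugSguguu => uugugguguu

S => uSu   [S -> u S u]
uSu => uuSuu   [S -> u S u]
uuSuu => uugSguu   [S -> g S g]
uugSguu => uuguSuguu   [S -> u S u]
uuguSuguu => uugugSguguu   [S -> g S g]
uugugSguguu => uugugguguu   [S -> ε]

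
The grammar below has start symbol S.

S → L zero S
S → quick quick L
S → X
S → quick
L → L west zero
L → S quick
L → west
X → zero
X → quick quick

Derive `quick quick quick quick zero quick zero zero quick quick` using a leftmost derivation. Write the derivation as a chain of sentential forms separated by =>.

S => quick quick L => quick quick S quick => quick quick quick quick L quick => quick quick quick quick S quick quick => quick quick quick quick L zero S quick quick => quick quick quick quick S quick zero S quick quick => quick quick quick quick X quick zero S quick quick => quick quick quick quick zero quick zero S quick quick => quick quick quick quick zero quick zero X quick quick => quick quick quick quick zero quick zero zero quick quick

S => quick quick L   [S → quick quick L]
quick quick L => quick quick S quick   [L → S quick]
quick quick S quick => quick quick quick quick L quick   [S → quick quick L]
quick quick quick quick L quick => quick quick quick quick S quick quick   [L → S quick]
quick quick quick quick S quick quick => quick quick quick quick L zero S quick quick   [S → L zero S]
quick quick quick quick L zero S quick quick => quick quick quick quick S quick zero S quick quick   [L → S quick]
quick quick quick quick S quick zero S quick quick => quick quick quick quick X quick zero S quick quick   [S → X]
quick quick quick quick X quick zero S quick quick => quick quick quick quick zero quick zero S quick quick   [X → zero]
quick quick quick quick zero quick zero S quick quick => quick quick quick quick zero quick zero X quick quick   [S → X]
quick quick quick quick zero quick zero X quick quick => quick quick quick quick zero quick zero zero quick quick   [X → zero]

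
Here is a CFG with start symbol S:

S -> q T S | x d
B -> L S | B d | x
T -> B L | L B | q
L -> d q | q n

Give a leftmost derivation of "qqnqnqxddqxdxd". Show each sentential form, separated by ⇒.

S ⇒ qTS ⇒ qLBS ⇒ qqnBS ⇒ qqnLSS ⇒ qqnqnSS ⇒ qqnqnqTSS ⇒ qqnqnqBLSS ⇒ qqnqnqBdLSS ⇒ qqnqnqxdLSS ⇒ qqnqnqxddqSS ⇒ qqnqnqxddqxdS ⇒ qqnqnqxddqxdxd

S ⇒ qTS   [S -> q T S]
qTS ⇒ qLBS   [T -> L B]
qLBS ⇒ qqnBS   [L -> q n]
qqnBS ⇒ qqnLSS   [B -> L S]
qqnLSS ⇒ qqnqnSS   [L -> q n]
qqnqnSS ⇒ qqnqnqTSS   [S -> q T S]
qqnqnqTSS ⇒ qqnqnqBLSS   [T -> B L]
qqnqnqBLSS ⇒ qqnqnqBdLSS   [B -> B d]
qqnqnqBdLSS ⇒ qqnqnqxdLSS   [B -> x]
qqnqnqxdLSS ⇒ qqnqnqxddqSS   [L -> d q]
qqnqnqxddqSS ⇒ qqnqnqxddqxdS   [S -> x d]
qqnqnqxddqxdS ⇒ qqnqnqxddqxdxd   [S -> x d]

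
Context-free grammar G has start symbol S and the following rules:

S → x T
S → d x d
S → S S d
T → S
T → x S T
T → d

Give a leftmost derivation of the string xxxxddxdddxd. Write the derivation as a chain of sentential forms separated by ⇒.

S⇒xT⇒xxST⇒xxxTT⇒xxxST⇒xxxSSdT⇒xxxxTSdT⇒xxxxdSdT⇒xxxxddxddT⇒xxxxddxddS⇒xxxxddxdddxd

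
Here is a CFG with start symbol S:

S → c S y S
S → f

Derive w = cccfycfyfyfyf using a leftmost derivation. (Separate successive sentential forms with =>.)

S => cSyS   [S → c S y S]
cSyS => ccSySyS   [S → c S y S]
ccSySyS => cccSySySyS   [S → c S y S]
cccSySySyS => cccfySySyS   [S → f]
cccfySySyS => cccfycSySySyS   [S → c S y S]
cccfycSySySyS => cccfycfySySyS   [S → f]
cccfycfySySyS => cccfycfyfySyS   [S → f]
cccfycfyfySyS => cccfycfyfyfyS   [S → f]
cccfycfyfyfyS => cccfycfyfyfyf   [S → f]

S => cSyS => ccSySyS => cccSySySyS => cccfySySyS => cccfycSySySyS => cccfycfySySyS => cccfycfyfySyS => cccfycfyfyfyS => cccfycfyfyfyf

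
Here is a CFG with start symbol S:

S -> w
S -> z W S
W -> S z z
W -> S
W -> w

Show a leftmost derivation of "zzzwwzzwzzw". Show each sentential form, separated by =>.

S => zWS   [S -> z W S]
zWS => zSzzS   [W -> S z z]
zSzzS => zzWSzzS   [S -> z W S]
zzWSzzS => zzSzzSzzS   [W -> S z z]
zzSzzSzzS => zzzWSzzSzzS   [S -> z W S]
zzzWSzzSzzS => zzzSSzzSzzS   [W -> S]
zzzSSzzSzzS => zzzwSzzSzzS   [S -> w]
zzzwSzzSzzS => zzzwwzzSzzS   [S -> w]
zzzwwzzSzzS => zzzwwzzwzzS   [S -> w]
zzzwwzzwzzS => zzzwwzzwzzw   [S -> w]

S => zWS => zSzzS => zzWSzzS => zzSzzSzzS => zzzWSzzSzzS => zzzSSzzSzzS => zzzwSzzSzzS => zzzwwzzSzzS => zzzwwzzwzzS => zzzwwzzwzzw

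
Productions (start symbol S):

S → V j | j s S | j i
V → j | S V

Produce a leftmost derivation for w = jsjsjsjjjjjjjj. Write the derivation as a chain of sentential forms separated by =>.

S => jsS   [S → j s S]
jsS => jsVj   [S → V j]
jsVj => jsSVj   [V → S V]
jsSVj => jsVjVj   [S → V j]
jsVjVj => jsSVjVj   [V → S V]
jsSVjVj => jsjsSVjVj   [S → j s S]
jsjsSVjVj => jsjsjsSVjVj   [S → j s S]
jsjsjsSVjVj => jsjsjsVjVjVj   [S → V j]
jsjsjsVjVjVj => jsjsjsSVjVjVj   [V → S V]
jsjsjsSVjVjVj => jsjsjsVjVjVjVj   [S → V j]
jsjsjsVjVjVjVj => jsjsjsjjVjVjVj   [V → j]
jsjsjsjjVjVjVj => jsjsjsjjjjVjVj   [V → j]
jsjsjsjjjjVjVj => jsjsjsjjjjjjVj   [V → j]
jsjsjsjjjjjjVj => jsjsjsjjjjjjjj   [V → j]

S=>jsS=>jsVj=>jsSVj=>jsVjVj=>jsSVjVj=>jsjsSVjVj=>jsjsjsSVjVj=>jsjsjsVjVjVj=>jsjsjsSVjVjVj=>jsjsjsVjVjVjVj=>jsjsjsjjVjVjVj=>jsjsjsjjjjVjVj=>jsjsjsjjjjjjVj=>jsjsjsjjjjjjjj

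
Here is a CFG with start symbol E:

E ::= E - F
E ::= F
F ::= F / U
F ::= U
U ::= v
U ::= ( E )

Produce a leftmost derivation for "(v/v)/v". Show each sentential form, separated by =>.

E=>F=>F/U=>U/U=>(E)/U=>(F)/U=>(F/U)/U=>(U/U)/U=>(v/U)/U=>(v/v)/U=>(v/v)/v

E => F   [E ::= F]
F => F/U   [F ::= F / U]
F/U => U/U   [F ::= U]
U/U => (E)/U   [U ::= ( E )]
(E)/U => (F)/U   [E ::= F]
(F)/U => (F/U)/U   [F ::= F / U]
(F/U)/U => (U/U)/U   [F ::= U]
(U/U)/U => (v/U)/U   [U ::= v]
(v/U)/U => (v/v)/U   [U ::= v]
(v/v)/U => (v/v)/v   [U ::= v]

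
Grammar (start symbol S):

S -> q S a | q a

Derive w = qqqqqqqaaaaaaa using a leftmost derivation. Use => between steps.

S => qSa => qqSaa => qqqSaaa => qqqqSaaaa => qqqqqSaaaaa => qqqqqqSaaaaaa => qqqqqqqaaaaaaa

S => qSa   [S -> q S a]
qSa => qqSaa   [S -> q S a]
qqSaa => qqqSaaa   [S -> q S a]
qqqSaaa => qqqqSaaaa   [S -> q S a]
qqqqSaaaa => qqqqqSaaaaa   [S -> q S a]
qqqqqSaaaaa => qqqqqqSaaaaaa   [S -> q S a]
qqqqqqSaaaaaa => qqqqqqqaaaaaaa   [S -> q a]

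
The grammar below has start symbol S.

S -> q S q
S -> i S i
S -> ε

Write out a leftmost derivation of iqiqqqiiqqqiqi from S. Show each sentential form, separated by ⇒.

S ⇒ iSi   [S -> i S i]
iSi ⇒ iqSqi   [S -> q S q]
iqSqi ⇒ iqiSiqi   [S -> i S i]
iqiSiqi ⇒ iqiqSqiqi   [S -> q S q]
iqiqSqiqi ⇒ iqiqqSqqiqi   [S -> q S q]
iqiqqSqqiqi ⇒ iqiqqqSqqqiqi   [S -> q S q]
iqiqqqSqqqiqi ⇒ iqiqqqiSiqqqiqi   [S -> i S i]
iqiqqqiSiqqqiqi ⇒ iqiqqqiiqqqiqi   [S -> ε]

S⇒iSi⇒iqSqi⇒iqiSiqi⇒iqiqSqiqi⇒iqiqqSqqiqi⇒iqiqqqSqqqiqi⇒iqiqqqiSiqqqiqi⇒iqiqqqiiqqqiqi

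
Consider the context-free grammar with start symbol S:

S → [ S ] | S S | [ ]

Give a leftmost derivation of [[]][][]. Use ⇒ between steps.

S⇒SS⇒SSS⇒[S]SS⇒[[]]SS⇒[[]][]S⇒[[]][][]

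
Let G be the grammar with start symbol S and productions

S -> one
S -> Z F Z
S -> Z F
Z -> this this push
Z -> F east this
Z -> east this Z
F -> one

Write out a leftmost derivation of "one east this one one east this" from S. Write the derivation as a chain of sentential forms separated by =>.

S => Z F Z => F east this F Z => one east this F Z => one east this one Z => one east this one F east this => one east this one one east this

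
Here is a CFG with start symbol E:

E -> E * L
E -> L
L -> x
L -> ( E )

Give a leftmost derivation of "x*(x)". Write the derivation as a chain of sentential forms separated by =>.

E=>E*L=>L*L=>x*L=>x*(E)=>x*(L)=>x*(x)

E => E*L   [E -> E * L]
E*L => L*L   [E -> L]
L*L => x*L   [L -> x]
x*L => x*(E)   [L -> ( E )]
x*(E) => x*(L)   [E -> L]
x*(L) => x*(x)   [L -> x]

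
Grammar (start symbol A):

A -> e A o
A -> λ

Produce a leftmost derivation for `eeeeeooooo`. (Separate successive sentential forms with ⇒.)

A ⇒ eAo ⇒ eeAoo ⇒ eeeAooo ⇒ eeeeAoooo ⇒ eeeeeAooooo ⇒ eeeeeooooo

A ⇒ eAo   [A -> e A o]
eAo ⇒ eeAoo   [A -> e A o]
eeAoo ⇒ eeeAooo   [A -> e A o]
eeeAooo ⇒ eeeeAoooo   [A -> e A o]
eeeeAoooo ⇒ eeeeeAooooo   [A -> e A o]
eeeeeAooooo ⇒ eeeeeooooo   [A -> λ]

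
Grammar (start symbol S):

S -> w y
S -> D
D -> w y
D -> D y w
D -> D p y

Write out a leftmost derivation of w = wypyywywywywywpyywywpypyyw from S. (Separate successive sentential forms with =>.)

S => D   [S -> D]
D => Dyw   [D -> D y w]
Dyw => Dpyyw   [D -> D p y]
Dpyyw => Dpypyyw   [D -> D p y]
Dpypyyw => Dywpypyyw   [D -> D y w]
Dywpypyyw => Dywywpypyyw   [D -> D y w]
Dywywpypyyw => Dpyywywpypyyw   [D -> D p y]
Dpyywywpypyyw => Dywpyywywpypyyw   [D -> D y w]
Dywpyywywpypyyw => Dywywpyywywpypyyw   [D -> D y w]
Dywywpyywywpypyyw => Dywywywpyywywpypyyw   [D -> D y w]
Dywywywpyywywpypyyw => Dywywywywpyywywpypyyw   [D -> D y w]
Dywywywywpyywywpypyyw => Dywywywywywpyywywpypyyw   [D -> D y w]
Dywywywywywpyywywpypyyw => Dpyywywywywywpyywywpypyyw   [D -> D p y]
Dpyywywywywywpyywywpypyyw => wypyywywywywywpyywywpypyyw   [D -> w y]

S => D => Dyw => Dpyyw => Dpypyyw => Dywpypyyw => Dywywpypyyw => Dpyywywpypyyw => Dywpyywywpypyyw => Dywywpyywywpypyyw => Dywywywpyywywpypyyw => Dywywywywpyywywpypyyw => Dywywywywywpyywywpypyyw => Dpyywywywywywpyywywpypyyw => wypyywywywywywpyywywpypyyw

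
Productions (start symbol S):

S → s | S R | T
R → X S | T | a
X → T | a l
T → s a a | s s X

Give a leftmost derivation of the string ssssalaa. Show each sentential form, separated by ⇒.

S ⇒ SR   [S → S R]
SR ⇒ SRR   [S → S R]
SRR ⇒ TRR   [S → T]
TRR ⇒ ssXRR   [T → s s X]
ssXRR ⇒ ssTRR   [X → T]
ssTRR ⇒ ssssXRR   [T → s s X]
ssssXRR ⇒ ssssalRR   [X → a l]
ssssalRR ⇒ ssssalaR   [R → a]
ssssalaR ⇒ ssssalaa   [R → a]

S ⇒ SR ⇒ SRR ⇒ TRR ⇒ ssXRR ⇒ ssTRR ⇒ ssssXRR ⇒ ssssalRR ⇒ ssssalaR ⇒ ssssalaa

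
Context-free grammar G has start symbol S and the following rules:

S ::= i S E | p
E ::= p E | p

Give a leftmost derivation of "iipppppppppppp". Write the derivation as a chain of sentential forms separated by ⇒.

S⇒iSE⇒iiSEE⇒iipEE⇒iippEE⇒iipppEE⇒iippppEE⇒iipppppEE⇒iippppppEE⇒iipppppppEE⇒iippppppppEE⇒iipppppppppEE⇒iippppppppppEE⇒iipppppppppppE⇒iipppppppppppp

S ⇒ iSE   [S ::= i S E]
iSE ⇒ iiSEE   [S ::= i S E]
iiSEE ⇒ iipEE   [S ::= p]
iipEE ⇒ iippEE   [E ::= p E]
iippEE ⇒ iipppEE   [E ::= p E]
iipppEE ⇒ iippppEE   [E ::= p E]
iippppEE ⇒ iipppppEE   [E ::= p E]
iipppppEE ⇒ iippppppEE   [E ::= p E]
iippppppEE ⇒ iipppppppEE   [E ::= p E]
iipppppppEE ⇒ iippppppppEE   [E ::= p E]
iippppppppEE ⇒ iipppppppppEE   [E ::= p E]
iipppppppppEE ⇒ iippppppppppEE   [E ::= p E]
iippppppppppEE ⇒ iipppppppppppE   [E ::= p]
iipppppppppppE ⇒ iipppppppppppp   [E ::= p]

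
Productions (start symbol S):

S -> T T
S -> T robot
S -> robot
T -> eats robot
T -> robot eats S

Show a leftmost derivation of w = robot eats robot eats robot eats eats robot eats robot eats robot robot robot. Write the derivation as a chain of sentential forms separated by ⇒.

S ⇒ T robot ⇒ robot eats S robot ⇒ robot eats T robot robot ⇒ robot eats robot eats S robot robot ⇒ robot eats robot eats T T robot robot ⇒ robot eats robot eats robot eats S T robot robot ⇒ robot eats robot eats robot eats T T T robot robot ⇒ robot eats robot eats robot eats eats robot T T robot robot ⇒ robot eats robot eats robot eats eats robot eats robot T robot robot ⇒ robot eats robot eats robot eats eats robot eats robot eats robot robot robot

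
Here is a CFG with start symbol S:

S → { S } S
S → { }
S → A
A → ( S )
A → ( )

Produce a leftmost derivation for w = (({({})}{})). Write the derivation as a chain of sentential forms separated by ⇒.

S ⇒ A   [S → A]
A ⇒ (S)   [A → ( S )]
(S) ⇒ (A)   [S → A]
(A) ⇒ ((S))   [A → ( S )]
((S)) ⇒ (({S}S))   [S → { S } S]
(({S}S)) ⇒ (({A}S))   [S → A]
(({A}S)) ⇒ (({(S)}S))   [A → ( S )]
(({(S)}S)) ⇒ (({({})}S))   [S → { }]
(({({})}S)) ⇒ (({({})}{}))   [S → { }]

S⇒A⇒(S)⇒(A)⇒((S))⇒(({S}S))⇒(({A}S))⇒(({(S)}S))⇒(({({})}S))⇒(({({})}{}))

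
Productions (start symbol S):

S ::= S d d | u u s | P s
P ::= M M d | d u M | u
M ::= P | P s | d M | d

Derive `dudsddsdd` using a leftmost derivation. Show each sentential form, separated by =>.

S=>Sdd=>Psdd=>MMdsdd=>PsMdsdd=>MMdsMdsdd=>dMdsMdsdd=>dPdsMdsdd=>dudsMdsdd=>dudsddsdd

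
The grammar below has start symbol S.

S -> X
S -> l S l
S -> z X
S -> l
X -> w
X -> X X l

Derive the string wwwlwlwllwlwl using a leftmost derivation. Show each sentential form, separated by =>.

S => X => XXl => XXlXl => XXlXlXl => wXlXlXl => wXXllXlXl => wXXlXllXlXl => wXXlXlXllXlXl => wwXlXlXllXlXl => wwwlXlXllXlXl => wwwlwlXllXlXl => wwwlwlwllXlXl => wwwlwlwllwlXl => wwwlwlwllwlwl

S => X   [S -> X]
X => XXl   [X -> X X l]
XXl => XXlXl   [X -> X X l]
XXlXl => XXlXlXl   [X -> X X l]
XXlXlXl => wXlXlXl   [X -> w]
wXlXlXl => wXXllXlXl   [X -> X X l]
wXXllXlXl => wXXlXllXlXl   [X -> X X l]
wXXlXllXlXl => wXXlXlXllXlXl   [X -> X X l]
wXXlXlXllXlXl => wwXlXlXllXlXl   [X -> w]
wwXlXlXllXlXl => wwwlXlXllXlXl   [X -> w]
wwwlXlXllXlXl => wwwlwlXllXlXl   [X -> w]
wwwlwlXllXlXl => wwwlwlwllXlXl   [X -> w]
wwwlwlwllXlXl => wwwlwlwllwlXl   [X -> w]
wwwlwlwllwlXl => wwwlwlwllwlwl   [X -> w]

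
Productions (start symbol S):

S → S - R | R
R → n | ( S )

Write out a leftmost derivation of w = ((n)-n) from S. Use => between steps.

S => R => (S) => (S-R) => (R-R) => ((S)-R) => ((R)-R) => ((n)-R) => ((n)-n)

S => R   [S → R]
R => (S)   [R → ( S )]
(S) => (S-R)   [S → S - R]
(S-R) => (R-R)   [S → R]
(R-R) => ((S)-R)   [R → ( S )]
((S)-R) => ((R)-R)   [S → R]
((R)-R) => ((n)-R)   [R → n]
((n)-R) => ((n)-n)   [R → n]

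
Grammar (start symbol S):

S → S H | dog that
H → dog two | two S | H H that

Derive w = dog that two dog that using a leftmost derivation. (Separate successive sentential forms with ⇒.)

S ⇒ S H ⇒ dog that H ⇒ dog that two S ⇒ dog that two dog that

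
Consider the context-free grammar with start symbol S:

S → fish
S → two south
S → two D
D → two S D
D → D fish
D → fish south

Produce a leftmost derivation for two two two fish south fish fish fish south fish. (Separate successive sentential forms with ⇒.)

S ⇒ two D ⇒ two two S D ⇒ two two two D D ⇒ two two two D fish D ⇒ two two two D fish fish D ⇒ two two two fish south fish fish D ⇒ two two two fish south fish fish D fish ⇒ two two two fish south fish fish fish south fish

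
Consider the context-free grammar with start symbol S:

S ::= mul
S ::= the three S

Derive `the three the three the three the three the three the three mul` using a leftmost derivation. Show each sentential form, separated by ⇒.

S ⇒ the three S ⇒ the three the three S ⇒ the three the three the three S ⇒ the three the three the three the three S ⇒ the three the three the three the three the three S ⇒ the three the three the three the three the three the three S ⇒ the three the three the three the three the three the three mul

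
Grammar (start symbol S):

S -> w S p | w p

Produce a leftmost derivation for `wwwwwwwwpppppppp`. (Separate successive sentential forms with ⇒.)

S ⇒ wSp   [S -> w S p]
wSp ⇒ wwSpp   [S -> w S p]
wwSpp ⇒ wwwSppp   [S -> w S p]
wwwSppp ⇒ wwwwSpppp   [S -> w S p]
wwwwSpppp ⇒ wwwwwSppppp   [S -> w S p]
wwwwwSppppp ⇒ wwwwwwSpppppp   [S -> w S p]
wwwwwwSpppppp ⇒ wwwwwwwSppppppp   [S -> w S p]
wwwwwwwSppppppp ⇒ wwwwwwwwpppppppp   [S -> w p]

S ⇒ wSp ⇒ wwSpp ⇒ wwwSppp ⇒ wwwwSpppp ⇒ wwwwwSppppp ⇒ wwwwwwSpppppp ⇒ wwwwwwwSppppppp ⇒ wwwwwwwwpppppppp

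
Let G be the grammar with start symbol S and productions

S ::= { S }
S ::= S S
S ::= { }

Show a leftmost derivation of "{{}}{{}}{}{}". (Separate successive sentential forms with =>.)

S => SS   [S ::= S S]
SS => SSS   [S ::= S S]
SSS => SSSS   [S ::= S S]
SSSS => {S}SSS   [S ::= { S }]
{S}SSS => {{}}SSS   [S ::= { }]
{{}}SSS => {{}}{S}SS   [S ::= { S }]
{{}}{S}SS => {{}}{{}}SS   [S ::= { }]
{{}}{{}}SS => {{}}{{}}{}S   [S ::= { }]
{{}}{{}}{}S => {{}}{{}}{}{}   [S ::= { }]

S => SS => SSS => SSSS => {S}SSS => {{}}SSS => {{}}{S}SS => {{}}{{}}SS => {{}}{{}}{}S => {{}}{{}}{}{}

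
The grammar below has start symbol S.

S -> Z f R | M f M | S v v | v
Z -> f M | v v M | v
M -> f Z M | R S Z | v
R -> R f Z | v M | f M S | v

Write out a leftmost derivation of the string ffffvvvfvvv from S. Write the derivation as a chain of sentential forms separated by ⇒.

S ⇒ Svv ⇒ MfMvv ⇒ fZMfMvv ⇒ ffMMfMvv ⇒ fffZMMfMvv ⇒ ffffMMMfMvv ⇒ ffffvMMfMvv ⇒ ffffvvMfMvv ⇒ ffffvvvfMvv ⇒ ffffvvvfvvv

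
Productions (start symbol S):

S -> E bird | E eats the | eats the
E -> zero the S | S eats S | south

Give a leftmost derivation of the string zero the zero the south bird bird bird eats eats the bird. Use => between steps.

S => E bird => S eats S bird => E bird eats S bird => zero the S bird eats S bird => zero the E bird bird eats S bird => zero the zero the S bird bird eats S bird => zero the zero the E bird bird bird eats S bird => zero the zero the south bird bird bird eats S bird => zero the zero the south bird bird bird eats eats the bird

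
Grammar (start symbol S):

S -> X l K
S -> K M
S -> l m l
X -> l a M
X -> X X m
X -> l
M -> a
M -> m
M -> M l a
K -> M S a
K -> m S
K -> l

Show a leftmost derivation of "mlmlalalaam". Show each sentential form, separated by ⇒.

S ⇒ KM   [S -> K M]
KM ⇒ MSaM   [K -> M S a]
MSaM ⇒ mSaM   [M -> m]
mSaM ⇒ mKMaM   [S -> K M]
mKMaM ⇒ mlMaM   [K -> l]
mlMaM ⇒ mlMlaaM   [M -> M l a]
mlMlaaM ⇒ mlMlalaaM   [M -> M l a]
mlMlalaaM ⇒ mlMlalalaaM   [M -> M l a]
mlMlalalaaM ⇒ mlmlalalaaM   [M -> m]
mlmlalalaaM ⇒ mlmlalalaam   [M -> m]

S ⇒ KM ⇒ MSaM ⇒ mSaM ⇒ mKMaM ⇒ mlMaM ⇒ mlMlaaM ⇒ mlMlalaaM ⇒ mlMlalalaaM ⇒ mlmlalalaaM ⇒ mlmlalalaam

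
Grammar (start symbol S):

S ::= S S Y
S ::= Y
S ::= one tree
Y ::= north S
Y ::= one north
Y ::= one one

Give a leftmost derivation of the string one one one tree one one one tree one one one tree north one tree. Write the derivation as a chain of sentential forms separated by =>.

S => S S Y   [S ::= S S Y]
S S Y => S S Y S Y   [S ::= S S Y]
S S Y S Y => S S Y S Y S Y   [S ::= S S Y]
S S Y S Y S Y => Y S Y S Y S Y   [S ::= Y]
Y S Y S Y S Y => one one S Y S Y S Y   [Y ::= one one]
one one S Y S Y S Y => one one one tree Y S Y S Y   [S ::= one tree]
one one one tree Y S Y S Y => one one one tree one one S Y S Y   [Y ::= one one]
one one one tree one one S Y S Y => one one one tree one one one tree Y S Y   [S ::= one tree]
one one one tree one one one tree Y S Y => one one one tree one one one tree one one S Y   [Y ::= one one]
one one one tree one one one tree one one S Y => one one one tree one one one tree one one one tree Y   [S ::= one tree]
one one one tree one one one tree one one one tree Y => one one one tree one one one tree one one one tree north S   [Y ::= north S]
one one one tree one one one tree one one one tree north S => one one one tree one one one tree one one one tree north one tree   [S ::= one tree]

S => S S Y => S S Y S Y => S S Y S Y S Y => Y S Y S Y S Y => one one S Y S Y S Y => one one one tree Y S Y S Y => one one one tree one one S Y S Y => one one one tree one one one tree Y S Y => one one one tree one one one tree one one S Y => one one one tree one one one tree one one one tree Y => one one one tree one one one tree one one one tree north S => one one one tree one one one tree one one one tree north one tree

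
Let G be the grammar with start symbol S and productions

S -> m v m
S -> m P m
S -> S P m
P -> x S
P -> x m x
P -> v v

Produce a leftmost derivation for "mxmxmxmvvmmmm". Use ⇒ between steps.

S ⇒ mPm   [S -> m P m]
mPm ⇒ mxSm   [P -> x S]
mxSm ⇒ mxmPmm   [S -> m P m]
mxmPmm ⇒ mxmxSmm   [P -> x S]
mxmxSmm ⇒ mxmxmPmmm   [S -> m P m]
mxmxmPmmm ⇒ mxmxmxSmmm   [P -> x S]
mxmxmxSmmm ⇒ mxmxmxmPmmmm   [S -> m P m]
mxmxmxmPmmmm ⇒ mxmxmxmvvmmmm   [P -> v v]

S ⇒ mPm ⇒ mxSm ⇒ mxmPmm ⇒ mxmxSmm ⇒ mxmxmPmmm ⇒ mxmxmxSmmm ⇒ mxmxmxmPmmmm ⇒ mxmxmxmvvmmmm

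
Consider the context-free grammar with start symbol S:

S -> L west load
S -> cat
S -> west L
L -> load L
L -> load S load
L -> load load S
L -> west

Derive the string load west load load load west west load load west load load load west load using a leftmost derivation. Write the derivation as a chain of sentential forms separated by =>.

S => L west load => load S load west load => load west L load west load => load west load L load west load => load west load load S load load west load => load west load load L west load load load west load => load west load load load S load west load load load west load => load west load load load L west load load west load load load west load => load west load load load west west load load west load load load west load

S => L west load   [S -> L west load]
L west load => load S load west load   [L -> load S load]
load S load west load => load west L load west load   [S -> west L]
load west L load west load => load west load L load west load   [L -> load L]
load west load L load west load => load west load load S load load west load   [L -> load S load]
load west load load S load load west load => load west load load L west load load load west load   [S -> L west load]
load west load load L west load load load west load => load west load load load S load west load load load west load   [L -> load S load]
load west load load load S load west load load load west load => load west load load load L west load load west load load load west load   [S -> L west load]
load west load load load L west load load west load load load west load => load west load load load west west load load west load load load west load   [L -> west]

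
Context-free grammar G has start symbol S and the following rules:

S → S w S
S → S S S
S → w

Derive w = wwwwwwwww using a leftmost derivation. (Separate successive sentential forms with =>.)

S => SSS => SSSSS => SSSSSSS => SwSSSSSSS => wwSSSSSSS => wwwSSSSSS => wwwwSSSSS => wwwwwSSSS => wwwwwwSSS => wwwwwwwSS => wwwwwwwwS => wwwwwwwww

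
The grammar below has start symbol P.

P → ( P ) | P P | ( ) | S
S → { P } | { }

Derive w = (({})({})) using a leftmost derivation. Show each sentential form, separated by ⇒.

P⇒(P)⇒(PP)⇒((P)P)⇒((S)P)⇒(({})P)⇒(({})(P))⇒(({})(S))⇒(({})({}))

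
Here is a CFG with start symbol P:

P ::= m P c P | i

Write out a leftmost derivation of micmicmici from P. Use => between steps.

P => mPcP   [P ::= m P c P]
mPcP => micP   [P ::= i]
micP => micmPcP   [P ::= m P c P]
micmPcP => micmicP   [P ::= i]
micmicP => micmicmPcP   [P ::= m P c P]
micmicmPcP => micmicmicP   [P ::= i]
micmicmicP => micmicmici   [P ::= i]

P => mPcP => micP => micmPcP => micmicP => micmicmPcP => micmicmicP => micmicmici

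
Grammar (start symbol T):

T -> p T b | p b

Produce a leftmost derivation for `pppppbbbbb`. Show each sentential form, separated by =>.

T => pTb => ppTbb => pppTbbb => ppppTbbbb => pppppbbbbb

T => pTb   [T -> p T b]
pTb => ppTbb   [T -> p T b]
ppTbb => pppTbbb   [T -> p T b]
pppTbbb => ppppTbbbb   [T -> p T b]
ppppTbbbb => pppppbbbbb   [T -> p b]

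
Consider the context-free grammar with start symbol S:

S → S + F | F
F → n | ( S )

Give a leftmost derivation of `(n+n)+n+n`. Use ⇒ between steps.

S ⇒ S+F ⇒ S+F+F ⇒ F+F+F ⇒ (S)+F+F ⇒ (S+F)+F+F ⇒ (F+F)+F+F ⇒ (n+F)+F+F ⇒ (n+n)+F+F ⇒ (n+n)+n+F ⇒ (n+n)+n+n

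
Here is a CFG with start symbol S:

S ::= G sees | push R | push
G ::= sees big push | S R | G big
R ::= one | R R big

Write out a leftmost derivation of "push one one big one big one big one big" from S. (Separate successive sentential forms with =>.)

S => push R => push R R big => push R R big R big => push R R big R big R big => push R R big R big R big R big => push one R big R big R big R big => push one one big R big R big R big => push one one big one big R big R big => push one one big one big one big R big => push one one big one big one big one big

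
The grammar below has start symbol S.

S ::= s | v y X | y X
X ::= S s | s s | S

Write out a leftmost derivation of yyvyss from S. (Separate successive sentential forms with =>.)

S=>yX=>yS=>yyX=>yyS=>yyvyX=>yyvyss

S => yX   [S ::= y X]
yX => yS   [X ::= S]
yS => yyX   [S ::= y X]
yyX => yyS   [X ::= S]
yyS => yyvyX   [S ::= v y X]
yyvyX => yyvyss   [X ::= s s]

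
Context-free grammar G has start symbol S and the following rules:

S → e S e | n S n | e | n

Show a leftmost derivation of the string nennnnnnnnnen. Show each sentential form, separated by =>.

S => nSn => neSen => nenSnen => nennSnnen => nennnSnnnen => nennnnSnnnnen => nennnnnnnnnen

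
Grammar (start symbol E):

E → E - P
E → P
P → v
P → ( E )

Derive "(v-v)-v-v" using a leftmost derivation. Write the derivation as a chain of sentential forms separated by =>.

E => E-P => E-P-P => P-P-P => (E)-P-P => (E-P)-P-P => (P-P)-P-P => (v-P)-P-P => (v-v)-P-P => (v-v)-v-P => (v-v)-v-v

E => E-P   [E → E - P]
E-P => E-P-P   [E → E - P]
E-P-P => P-P-P   [E → P]
P-P-P => (E)-P-P   [P → ( E )]
(E)-P-P => (E-P)-P-P   [E → E - P]
(E-P)-P-P => (P-P)-P-P   [E → P]
(P-P)-P-P => (v-P)-P-P   [P → v]
(v-P)-P-P => (v-v)-P-P   [P → v]
(v-v)-P-P => (v-v)-v-P   [P → v]
(v-v)-v-P => (v-v)-v-v   [P → v]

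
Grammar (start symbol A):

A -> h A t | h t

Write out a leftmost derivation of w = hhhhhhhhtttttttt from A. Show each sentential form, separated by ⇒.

A ⇒ hAt ⇒ hhAtt ⇒ hhhAttt ⇒ hhhhAtttt ⇒ hhhhhAttttt ⇒ hhhhhhAtttttt ⇒ hhhhhhhAttttttt ⇒ hhhhhhhhtttttttt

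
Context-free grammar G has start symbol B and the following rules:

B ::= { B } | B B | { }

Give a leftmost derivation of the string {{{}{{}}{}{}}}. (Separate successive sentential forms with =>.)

B => {B}   [B ::= { B }]
{B} => {{B}}   [B ::= { B }]
{{B}} => {{BB}}   [B ::= B B]
{{BB}} => {{BBB}}   [B ::= B B]
{{BBB}} => {{BBBB}}   [B ::= B B]
{{BBBB}} => {{{}BBB}}   [B ::= { }]
{{{}BBB}} => {{{}{B}BB}}   [B ::= { B }]
{{{}{B}BB}} => {{{}{{}}BB}}   [B ::= { }]
{{{}{{}}BB}} => {{{}{{}}{}B}}   [B ::= { }]
{{{}{{}}{}B}} => {{{}{{}}{}{}}}   [B ::= { }]

B=>{B}=>{{B}}=>{{BB}}=>{{BBB}}=>{{BBBB}}=>{{{}BBB}}=>{{{}{B}BB}}=>{{{}{{}}BB}}=>{{{}{{}}{}B}}=>{{{}{{}}{}{}}}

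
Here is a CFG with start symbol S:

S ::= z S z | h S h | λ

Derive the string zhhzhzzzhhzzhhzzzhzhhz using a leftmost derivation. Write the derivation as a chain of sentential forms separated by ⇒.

S ⇒ zSz ⇒ zhShz ⇒ zhhShhz ⇒ zhhzSzhhz ⇒ zhhzhShzhhz ⇒ zhhzhzSzhzhhz ⇒ zhhzhzzSzzhzhhz ⇒ zhhzhzzzSzzzhzhhz ⇒ zhhzhzzzhShzzzhzhhz ⇒ zhhzhzzzhhShhzzzhzhhz ⇒ zhhzhzzzhhzSzhhzzzhzhhz ⇒ zhhzhzzzhhzzhhzzzhzhhz

S ⇒ zSz   [S ::= z S z]
zSz ⇒ zhShz   [S ::= h S h]
zhShz ⇒ zhhShhz   [S ::= h S h]
zhhShhz ⇒ zhhzSzhhz   [S ::= z S z]
zhhzSzhhz ⇒ zhhzhShzhhz   [S ::= h S h]
zhhzhShzhhz ⇒ zhhzhzSzhzhhz   [S ::= z S z]
zhhzhzSzhzhhz ⇒ zhhzhzzSzzhzhhz   [S ::= z S z]
zhhzhzzSzzhzhhz ⇒ zhhzhzzzSzzzhzhhz   [S ::= z S z]
zhhzhzzzSzzzhzhhz ⇒ zhhzhzzzhShzzzhzhhz   [S ::= h S h]
zhhzhzzzhShzzzhzhhz ⇒ zhhzhzzzhhShhzzzhzhhz   [S ::= h S h]
zhhzhzzzhhShhzzzhzhhz ⇒ zhhzhzzzhhzSzhhzzzhzhhz   [S ::= z S z]
zhhzhzzzhhzSzhhzzzhzhhz ⇒ zhhzhzzzhhzzhhzzzhzhhz   [S ::= λ]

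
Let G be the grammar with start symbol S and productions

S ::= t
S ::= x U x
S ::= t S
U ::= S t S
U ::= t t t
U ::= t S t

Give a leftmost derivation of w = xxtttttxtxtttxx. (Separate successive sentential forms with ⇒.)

S⇒xUx⇒xStSx⇒xxUxtSx⇒xxtStxtSx⇒xxttStxtSx⇒xxtttStxtSx⇒xxtttttxtSx⇒xxtttttxtxUxx⇒xxtttttxtxtStxx⇒xxtttttxtxtttxx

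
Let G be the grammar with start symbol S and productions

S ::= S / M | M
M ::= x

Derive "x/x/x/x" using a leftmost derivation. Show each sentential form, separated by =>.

S => S/M => S/M/M => S/M/M/M => M/M/M/M => x/M/M/M => x/x/M/M => x/x/x/M => x/x/x/x

S => S/M   [S ::= S / M]
S/M => S/M/M   [S ::= S / M]
S/M/M => S/M/M/M   [S ::= S / M]
S/M/M/M => M/M/M/M   [S ::= M]
M/M/M/M => x/M/M/M   [M ::= x]
x/M/M/M => x/x/M/M   [M ::= x]
x/x/M/M => x/x/x/M   [M ::= x]
x/x/x/M => x/x/x/x   [M ::= x]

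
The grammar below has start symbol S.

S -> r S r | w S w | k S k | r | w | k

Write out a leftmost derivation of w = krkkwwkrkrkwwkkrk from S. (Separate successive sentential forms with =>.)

S => kSk   [S -> k S k]
kSk => krSrk   [S -> r S r]
krSrk => krkSkrk   [S -> k S k]
krkSkrk => krkkSkkrk   [S -> k S k]
krkkSkkrk => krkkwSwkkrk   [S -> w S w]
krkkwSwkkrk => krkkwwSwwkkrk   [S -> w S w]
krkkwwSwwkkrk => krkkwwkSkwwkkrk   [S -> k S k]
krkkwwkSkwwkkrk => krkkwwkrSrkwwkkrk   [S -> r S r]
krkkwwkrSrkwwkkrk => krkkwwkrkrkwwkkrk   [S -> k]

S=>kSk=>krSrk=>krkSkrk=>krkkSkkrk=>krkkwSwkkrk=>krkkwwSwwkkrk=>krkkwwkSkwwkkrk=>krkkwwkrSrkwwkkrk=>krkkwwkrkrkwwkkrk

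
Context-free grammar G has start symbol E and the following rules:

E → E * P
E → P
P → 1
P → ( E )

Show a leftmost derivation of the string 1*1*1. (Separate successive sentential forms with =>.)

E => E*P   [E → E * P]
E*P => E*P*P   [E → E * P]
E*P*P => P*P*P   [E → P]
P*P*P => 1*P*P   [P → 1]
1*P*P => 1*1*P   [P → 1]
1*1*P => 1*1*1   [P → 1]

E => E*P => E*P*P => P*P*P => 1*P*P => 1*1*P => 1*1*1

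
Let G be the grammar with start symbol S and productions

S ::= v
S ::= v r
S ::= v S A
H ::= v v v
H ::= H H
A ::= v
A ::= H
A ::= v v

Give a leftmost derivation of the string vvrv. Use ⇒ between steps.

S ⇒ vSA   [S ::= v S A]
vSA ⇒ vvrA   [S ::= v r]
vvrA ⇒ vvrv   [A ::= v]

S⇒vSA⇒vvrA⇒vvrv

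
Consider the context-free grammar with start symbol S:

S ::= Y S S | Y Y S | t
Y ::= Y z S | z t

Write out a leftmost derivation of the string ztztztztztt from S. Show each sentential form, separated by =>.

S => YYS   [S ::= Y Y S]
YYS => YzSYS   [Y ::= Y z S]
YzSYS => YzSzSYS   [Y ::= Y z S]
YzSzSYS => YzSzSzSYS   [Y ::= Y z S]
YzSzSzSYS => ztzSzSzSYS   [Y ::= z t]
ztzSzSzSYS => ztztzSzSYS   [S ::= t]
ztztzSzSYS => ztztztzSYS   [S ::= t]
ztztztzSYS => ztztztztYS   [S ::= t]
ztztztztYS => ztztztztztS   [Y ::= z t]
ztztztztztS => ztztztztztt   [S ::= t]

S => YYS => YzSYS => YzSzSYS => YzSzSzSYS => ztzSzSzSYS => ztztzSzSYS => ztztztzSYS => ztztztztYS => ztztztztztS => ztztztztztt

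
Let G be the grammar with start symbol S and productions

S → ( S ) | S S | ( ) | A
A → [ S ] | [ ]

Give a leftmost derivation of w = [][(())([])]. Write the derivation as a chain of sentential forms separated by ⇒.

S⇒SS⇒AS⇒[]S⇒[]A⇒[][S]⇒[][SS]⇒[][(S)S]⇒[][(())S]⇒[][(())(S)]⇒[][(())(A)]⇒[][(())([])]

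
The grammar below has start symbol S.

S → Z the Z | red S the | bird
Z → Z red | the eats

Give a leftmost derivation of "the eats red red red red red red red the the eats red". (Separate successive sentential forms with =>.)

S => Z the Z => Z red the Z => Z red red the Z => Z red red red the Z => Z red red red red the Z => Z red red red red red the Z => Z red red red red red red the Z => Z red red red red red red red the Z => the eats red red red red red red red the Z => the eats red red red red red red red the Z red => the eats red red red red red red red the the eats red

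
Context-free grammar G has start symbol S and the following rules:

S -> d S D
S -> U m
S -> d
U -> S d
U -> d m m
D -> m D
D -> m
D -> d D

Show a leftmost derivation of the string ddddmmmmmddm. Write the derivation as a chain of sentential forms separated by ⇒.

S ⇒ dSD ⇒ ddSDD ⇒ ddUmDD ⇒ ddSdmDD ⇒ ddddmDD ⇒ ddddmmD ⇒ ddddmmmD ⇒ ddddmmmmD ⇒ ddddmmmmmD ⇒ ddddmmmmmdD ⇒ ddddmmmmmddD ⇒ ddddmmmmmddm

S ⇒ dSD   [S -> d S D]
dSD ⇒ ddSDD   [S -> d S D]
ddSDD ⇒ ddUmDD   [S -> U m]
ddUmDD ⇒ ddSdmDD   [U -> S d]
ddSdmDD ⇒ ddddmDD   [S -> d]
ddddmDD ⇒ ddddmmD   [D -> m]
ddddmmD ⇒ ddddmmmD   [D -> m D]
ddddmmmD ⇒ ddddmmmmD   [D -> m D]
ddddmmmmD ⇒ ddddmmmmmD   [D -> m D]
ddddmmmmmD ⇒ ddddmmmmmdD   [D -> d D]
ddddmmmmmdD ⇒ ddddmmmmmddD   [D -> d D]
ddddmmmmmddD ⇒ ddddmmmmmddm   [D -> m]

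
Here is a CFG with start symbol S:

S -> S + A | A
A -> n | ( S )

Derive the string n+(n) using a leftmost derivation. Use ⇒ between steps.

S ⇒ S+A ⇒ A+A ⇒ n+A ⇒ n+(S) ⇒ n+(A) ⇒ n+(n)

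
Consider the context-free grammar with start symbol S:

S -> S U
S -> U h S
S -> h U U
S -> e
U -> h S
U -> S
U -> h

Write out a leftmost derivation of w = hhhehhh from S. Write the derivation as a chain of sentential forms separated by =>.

S=>hUU=>hSU=>hhUUU=>hhSUU=>hhhUUUU=>hhhSUUU=>hhheUUU=>hhhehUU=>hhhehhU=>hhhehhh

S => hUU   [S -> h U U]
hUU => hSU   [U -> S]
hSU => hhUUU   [S -> h U U]
hhUUU => hhSUU   [U -> S]
hhSUU => hhhUUUU   [S -> h U U]
hhhUUUU => hhhSUUU   [U -> S]
hhhSUUU => hhheUUU   [S -> e]
hhheUUU => hhhehUU   [U -> h]
hhhehUU => hhhehhU   [U -> h]
hhhehhU => hhhehhh   [U -> h]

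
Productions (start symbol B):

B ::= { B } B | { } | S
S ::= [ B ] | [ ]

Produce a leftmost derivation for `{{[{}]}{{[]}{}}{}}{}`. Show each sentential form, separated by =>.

B => {B}B => {{B}B}B => {{S}B}B => {{[B]}B}B => {{[{}]}B}B => {{[{}]}{B}B}B => {{[{}]}{{B}B}B}B => {{[{}]}{{S}B}B}B => {{[{}]}{{[]}B}B}B => {{[{}]}{{[]}{}}B}B => {{[{}]}{{[]}{}}{}}B => {{[{}]}{{[]}{}}{}}{}

B => {B}B   [B ::= { B } B]
{B}B => {{B}B}B   [B ::= { B } B]
{{B}B}B => {{S}B}B   [B ::= S]
{{S}B}B => {{[B]}B}B   [S ::= [ B ]]
{{[B]}B}B => {{[{}]}B}B   [B ::= { }]
{{[{}]}B}B => {{[{}]}{B}B}B   [B ::= { B } B]
{{[{}]}{B}B}B => {{[{}]}{{B}B}B}B   [B ::= { B } B]
{{[{}]}{{B}B}B}B => {{[{}]}{{S}B}B}B   [B ::= S]
{{[{}]}{{S}B}B}B => {{[{}]}{{[]}B}B}B   [S ::= [ ]]
{{[{}]}{{[]}B}B}B => {{[{}]}{{[]}{}}B}B   [B ::= { }]
{{[{}]}{{[]}{}}B}B => {{[{}]}{{[]}{}}{}}B   [B ::= { }]
{{[{}]}{{[]}{}}{}}B => {{[{}]}{{[]}{}}{}}{}   [B ::= { }]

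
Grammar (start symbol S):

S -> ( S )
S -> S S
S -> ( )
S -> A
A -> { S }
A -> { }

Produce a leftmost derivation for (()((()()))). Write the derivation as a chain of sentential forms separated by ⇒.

S⇒(S)⇒(SS)⇒(()S)⇒(()(S))⇒(()((S)))⇒(()((SS)))⇒(()((()S)))⇒(()((()())))

S ⇒ (S)   [S -> ( S )]
(S) ⇒ (SS)   [S -> S S]
(SS) ⇒ (()S)   [S -> ( )]
(()S) ⇒ (()(S))   [S -> ( S )]
(()(S)) ⇒ (()((S)))   [S -> ( S )]
(()((S))) ⇒ (()((SS)))   [S -> S S]
(()((SS))) ⇒ (()((()S)))   [S -> ( )]
(()((()S))) ⇒ (()((()())))   [S -> ( )]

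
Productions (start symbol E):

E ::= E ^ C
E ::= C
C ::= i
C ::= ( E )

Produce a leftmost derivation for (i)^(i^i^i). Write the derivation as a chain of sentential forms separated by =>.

E => E^C => C^C => (E)^C => (C)^C => (i)^C => (i)^(E) => (i)^(E^C) => (i)^(E^C^C) => (i)^(C^C^C) => (i)^(i^C^C) => (i)^(i^i^C) => (i)^(i^i^i)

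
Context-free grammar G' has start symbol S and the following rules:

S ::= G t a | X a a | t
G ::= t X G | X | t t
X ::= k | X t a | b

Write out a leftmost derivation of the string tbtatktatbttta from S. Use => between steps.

S => Gta => tXGta => tXtaGta => tbtaGta => tbtatXGta => tbtatXtaGta => tbtatktaGta => tbtatktatXGta => tbtatktatbGta => tbtatktatbttta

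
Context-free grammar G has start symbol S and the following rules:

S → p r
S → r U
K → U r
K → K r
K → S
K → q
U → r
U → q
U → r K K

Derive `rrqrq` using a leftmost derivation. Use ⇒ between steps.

S⇒rU⇒rrKK⇒rrqK⇒rrqS⇒rrqrU⇒rrqrq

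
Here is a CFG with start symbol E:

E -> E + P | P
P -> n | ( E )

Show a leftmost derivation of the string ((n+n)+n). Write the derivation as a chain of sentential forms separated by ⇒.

E ⇒ P   [E -> P]
P ⇒ (E)   [P -> ( E )]
(E) ⇒ (E+P)   [E -> E + P]
(E+P) ⇒ (P+P)   [E -> P]
(P+P) ⇒ ((E)+P)   [P -> ( E )]
((E)+P) ⇒ ((E+P)+P)   [E -> E + P]
((E+P)+P) ⇒ ((P+P)+P)   [E -> P]
((P+P)+P) ⇒ ((n+P)+P)   [P -> n]
((n+P)+P) ⇒ ((n+n)+P)   [P -> n]
((n+n)+P) ⇒ ((n+n)+n)   [P -> n]

E ⇒ P ⇒ (E) ⇒ (E+P) ⇒ (P+P) ⇒ ((E)+P) ⇒ ((E+P)+P) ⇒ ((P+P)+P) ⇒ ((n+P)+P) ⇒ ((n+n)+P) ⇒ ((n+n)+n)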